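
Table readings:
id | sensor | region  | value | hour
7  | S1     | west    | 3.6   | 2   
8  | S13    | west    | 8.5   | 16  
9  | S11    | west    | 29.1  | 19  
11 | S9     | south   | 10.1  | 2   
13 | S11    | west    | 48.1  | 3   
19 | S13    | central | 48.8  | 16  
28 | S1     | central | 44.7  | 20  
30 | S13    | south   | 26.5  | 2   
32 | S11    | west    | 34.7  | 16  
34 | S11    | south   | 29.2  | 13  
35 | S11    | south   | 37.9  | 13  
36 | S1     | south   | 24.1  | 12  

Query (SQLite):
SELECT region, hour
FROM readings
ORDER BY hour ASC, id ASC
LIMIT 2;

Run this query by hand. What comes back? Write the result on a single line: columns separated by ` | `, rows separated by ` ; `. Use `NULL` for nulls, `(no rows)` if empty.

Sort by hour asc, tiebreak id asc: (2, id=7), (2, id=11), (2, id=30), (3, id=13), (12, id=36) …. Take first 2.

west | 2 ; south | 2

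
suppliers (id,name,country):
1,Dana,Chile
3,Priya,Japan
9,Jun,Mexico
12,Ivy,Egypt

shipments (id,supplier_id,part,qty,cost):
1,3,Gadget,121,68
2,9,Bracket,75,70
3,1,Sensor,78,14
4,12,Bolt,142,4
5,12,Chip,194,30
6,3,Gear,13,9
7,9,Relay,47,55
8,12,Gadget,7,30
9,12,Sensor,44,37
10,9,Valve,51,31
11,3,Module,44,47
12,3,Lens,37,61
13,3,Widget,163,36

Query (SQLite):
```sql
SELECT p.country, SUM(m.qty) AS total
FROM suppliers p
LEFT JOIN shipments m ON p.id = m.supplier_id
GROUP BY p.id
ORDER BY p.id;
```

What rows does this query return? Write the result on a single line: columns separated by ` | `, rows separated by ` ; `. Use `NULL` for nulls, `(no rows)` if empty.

Chile | 78 ; Japan | 378 ; Mexico | 173 ; Egypt | 387

LEFT JOIN keeps every suppliers row; unmatched ones get NULL for shipments columns.
Group by suppliers.id and compute SUM(m.qty). SUM over an all-NULL group is NULL.
  1: ids {3} → SUM(m.qty)=78
  3: ids {1, 6, 11, 12, 13} → SUM(m.qty)=378
  9: ids {2, 7, 10} → SUM(m.qty)=173
  12: ids {4, 5, 8, 9} → SUM(m.qty)=387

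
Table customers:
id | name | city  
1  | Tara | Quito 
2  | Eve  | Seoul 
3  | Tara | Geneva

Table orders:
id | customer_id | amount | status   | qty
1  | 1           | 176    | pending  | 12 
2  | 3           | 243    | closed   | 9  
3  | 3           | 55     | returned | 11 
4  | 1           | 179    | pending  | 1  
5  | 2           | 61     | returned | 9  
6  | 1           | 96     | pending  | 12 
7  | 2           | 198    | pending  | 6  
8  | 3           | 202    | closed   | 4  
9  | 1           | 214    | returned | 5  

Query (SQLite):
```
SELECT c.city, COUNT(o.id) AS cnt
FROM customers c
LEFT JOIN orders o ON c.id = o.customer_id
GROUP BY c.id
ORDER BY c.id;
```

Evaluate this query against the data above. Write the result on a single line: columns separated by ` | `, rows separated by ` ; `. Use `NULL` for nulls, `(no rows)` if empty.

LEFT JOIN keeps every customers row; unmatched ones get NULL for orders columns.
Group by customers.id and compute COUNT(o.id). COUNT(col) of an all-NULL group is 0.
  1: ids {1, 4, 6, 9} → COUNT(o.id)=4
  2: ids {5, 7} → COUNT(o.id)=2
  3: ids {2, 3, 8} → COUNT(o.id)=3

Quito | 4 ; Seoul | 2 ; Geneva | 3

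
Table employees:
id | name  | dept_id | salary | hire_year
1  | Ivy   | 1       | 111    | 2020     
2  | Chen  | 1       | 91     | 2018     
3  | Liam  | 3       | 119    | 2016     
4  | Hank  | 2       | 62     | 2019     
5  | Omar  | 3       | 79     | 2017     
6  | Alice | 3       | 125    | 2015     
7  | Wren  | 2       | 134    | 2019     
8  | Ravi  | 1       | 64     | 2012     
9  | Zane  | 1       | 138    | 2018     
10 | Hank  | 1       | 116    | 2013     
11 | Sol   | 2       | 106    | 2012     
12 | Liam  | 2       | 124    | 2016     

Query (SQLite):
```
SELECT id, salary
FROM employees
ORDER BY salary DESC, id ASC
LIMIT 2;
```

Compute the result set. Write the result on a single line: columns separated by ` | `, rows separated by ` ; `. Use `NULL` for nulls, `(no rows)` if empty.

Sort by salary desc, tiebreak id asc: (138, id=9), (134, id=7), (125, id=6), (124, id=12), (119, id=3) …. Take first 2.

9 | 138 ; 7 | 134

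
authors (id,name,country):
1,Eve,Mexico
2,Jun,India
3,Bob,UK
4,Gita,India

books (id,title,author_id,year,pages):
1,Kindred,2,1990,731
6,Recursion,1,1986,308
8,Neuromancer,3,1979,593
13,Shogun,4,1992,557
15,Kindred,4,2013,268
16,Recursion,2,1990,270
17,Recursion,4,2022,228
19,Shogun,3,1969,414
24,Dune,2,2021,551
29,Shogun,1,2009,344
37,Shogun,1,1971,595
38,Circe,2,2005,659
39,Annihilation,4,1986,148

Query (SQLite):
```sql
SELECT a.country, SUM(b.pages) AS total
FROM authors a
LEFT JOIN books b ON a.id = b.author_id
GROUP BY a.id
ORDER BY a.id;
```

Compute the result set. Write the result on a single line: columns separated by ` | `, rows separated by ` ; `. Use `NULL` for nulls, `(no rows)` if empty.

LEFT JOIN keeps every authors row; unmatched ones get NULL for books columns.
Group by authors.id and compute SUM(b.pages). SUM over an all-NULL group is NULL.
  1: ids {6, 29, 37} → SUM(b.pages)=1247
  2: ids {1, 16, 24, 38} → SUM(b.pages)=2211
  3: ids {8, 19} → SUM(b.pages)=1007
  4: ids {13, 15, 17, 39} → SUM(b.pages)=1201

Mexico | 1247 ; India | 2211 ; UK | 1007 ; India | 1201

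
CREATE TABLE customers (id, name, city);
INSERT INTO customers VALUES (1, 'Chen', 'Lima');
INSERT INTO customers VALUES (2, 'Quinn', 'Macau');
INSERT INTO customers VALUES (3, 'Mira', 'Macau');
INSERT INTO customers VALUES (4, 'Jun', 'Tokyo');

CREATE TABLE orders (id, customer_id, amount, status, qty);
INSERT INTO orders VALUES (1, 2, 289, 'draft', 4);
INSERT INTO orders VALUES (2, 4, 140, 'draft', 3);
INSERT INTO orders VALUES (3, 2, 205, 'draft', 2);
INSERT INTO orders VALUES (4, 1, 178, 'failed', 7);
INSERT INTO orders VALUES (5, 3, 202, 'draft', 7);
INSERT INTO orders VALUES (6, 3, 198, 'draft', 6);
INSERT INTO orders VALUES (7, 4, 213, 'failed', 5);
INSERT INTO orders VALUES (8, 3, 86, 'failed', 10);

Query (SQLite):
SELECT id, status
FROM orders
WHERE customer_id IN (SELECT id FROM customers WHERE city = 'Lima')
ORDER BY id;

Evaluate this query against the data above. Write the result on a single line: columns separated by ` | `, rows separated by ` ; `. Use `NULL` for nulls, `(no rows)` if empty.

Inner query: customers.id where city = 'Lima'.
Outer: keep orders rows whose customer_id is in that set.
Inner query → {1}

4 | failed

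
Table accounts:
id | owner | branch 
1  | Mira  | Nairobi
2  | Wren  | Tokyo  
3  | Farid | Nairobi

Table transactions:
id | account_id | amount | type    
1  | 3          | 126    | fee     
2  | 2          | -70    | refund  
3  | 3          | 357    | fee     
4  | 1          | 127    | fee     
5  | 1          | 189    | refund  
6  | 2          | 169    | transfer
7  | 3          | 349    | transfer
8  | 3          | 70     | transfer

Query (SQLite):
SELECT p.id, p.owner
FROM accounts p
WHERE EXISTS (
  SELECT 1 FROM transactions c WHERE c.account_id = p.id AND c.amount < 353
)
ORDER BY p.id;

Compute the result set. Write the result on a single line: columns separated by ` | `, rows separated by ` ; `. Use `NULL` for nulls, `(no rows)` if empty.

1 | Mira ; 2 | Wren ; 3 | Farid

For each accounts row, check whether any transactions with matching account_id has amount < 353.
Keep rows where that is true.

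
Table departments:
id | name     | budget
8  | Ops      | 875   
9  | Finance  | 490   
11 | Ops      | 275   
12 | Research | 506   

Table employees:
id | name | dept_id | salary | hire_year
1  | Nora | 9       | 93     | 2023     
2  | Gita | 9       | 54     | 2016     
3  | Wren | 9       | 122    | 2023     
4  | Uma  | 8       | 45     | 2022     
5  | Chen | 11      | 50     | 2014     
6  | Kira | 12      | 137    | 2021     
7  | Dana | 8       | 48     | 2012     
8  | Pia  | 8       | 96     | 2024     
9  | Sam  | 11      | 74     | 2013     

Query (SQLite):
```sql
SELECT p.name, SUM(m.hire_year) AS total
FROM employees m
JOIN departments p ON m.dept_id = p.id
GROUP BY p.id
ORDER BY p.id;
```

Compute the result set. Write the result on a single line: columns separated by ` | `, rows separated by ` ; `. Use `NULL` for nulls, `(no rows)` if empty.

Join each employees row to its departments via dept_id.
Group joined rows by departments.id; compute SUM(m.hire_year) per group.
  8: ids {4, 7, 8} → SUM(m.hire_year)=6058
  9: ids {1, 2, 3} → SUM(m.hire_year)=6062
  11: ids {5, 9} → SUM(m.hire_year)=4027
  12: ids {6} → SUM(m.hire_year)=2021

Ops | 6058 ; Finance | 6062 ; Ops | 4027 ; Research | 2021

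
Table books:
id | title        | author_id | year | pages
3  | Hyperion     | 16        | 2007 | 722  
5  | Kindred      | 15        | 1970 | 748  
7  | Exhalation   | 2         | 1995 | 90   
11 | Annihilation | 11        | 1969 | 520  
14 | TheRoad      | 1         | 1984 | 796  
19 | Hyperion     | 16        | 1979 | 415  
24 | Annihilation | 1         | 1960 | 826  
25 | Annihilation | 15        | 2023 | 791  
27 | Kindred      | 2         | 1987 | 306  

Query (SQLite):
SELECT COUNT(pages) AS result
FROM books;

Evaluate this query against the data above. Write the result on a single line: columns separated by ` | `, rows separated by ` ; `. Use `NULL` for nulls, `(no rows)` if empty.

9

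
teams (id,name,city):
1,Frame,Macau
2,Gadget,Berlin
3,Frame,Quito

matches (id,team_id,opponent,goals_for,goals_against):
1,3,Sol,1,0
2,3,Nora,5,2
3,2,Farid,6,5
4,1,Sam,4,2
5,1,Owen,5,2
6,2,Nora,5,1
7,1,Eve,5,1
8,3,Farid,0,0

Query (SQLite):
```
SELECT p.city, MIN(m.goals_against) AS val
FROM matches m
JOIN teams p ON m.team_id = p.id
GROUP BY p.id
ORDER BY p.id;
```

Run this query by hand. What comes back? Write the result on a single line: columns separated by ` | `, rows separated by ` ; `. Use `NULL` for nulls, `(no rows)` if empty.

Macau | 1 ; Berlin | 1 ; Quito | 0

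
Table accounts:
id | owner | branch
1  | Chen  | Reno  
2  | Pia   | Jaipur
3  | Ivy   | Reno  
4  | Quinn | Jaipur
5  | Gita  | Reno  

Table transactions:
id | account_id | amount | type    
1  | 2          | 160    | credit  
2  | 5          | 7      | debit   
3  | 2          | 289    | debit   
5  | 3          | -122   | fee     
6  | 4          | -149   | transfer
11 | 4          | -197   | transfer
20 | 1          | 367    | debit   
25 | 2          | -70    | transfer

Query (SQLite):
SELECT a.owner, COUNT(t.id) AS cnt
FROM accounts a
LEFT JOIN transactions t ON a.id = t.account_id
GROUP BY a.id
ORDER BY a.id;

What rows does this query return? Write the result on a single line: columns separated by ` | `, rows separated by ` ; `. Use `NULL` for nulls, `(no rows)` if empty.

Chen | 1 ; Pia | 3 ; Ivy | 1 ; Quinn | 2 ; Gita | 1

LEFT JOIN keeps every accounts row; unmatched ones get NULL for transactions columns.
Group by accounts.id and compute COUNT(t.id). COUNT(col) of an all-NULL group is 0.
  1: ids {20} → COUNT(t.id)=1
  2: ids {1, 3, 25} → COUNT(t.id)=3
  3: ids {5} → COUNT(t.id)=1
  4: ids {6, 11} → COUNT(t.id)=2
  5: ids {2} → COUNT(t.id)=1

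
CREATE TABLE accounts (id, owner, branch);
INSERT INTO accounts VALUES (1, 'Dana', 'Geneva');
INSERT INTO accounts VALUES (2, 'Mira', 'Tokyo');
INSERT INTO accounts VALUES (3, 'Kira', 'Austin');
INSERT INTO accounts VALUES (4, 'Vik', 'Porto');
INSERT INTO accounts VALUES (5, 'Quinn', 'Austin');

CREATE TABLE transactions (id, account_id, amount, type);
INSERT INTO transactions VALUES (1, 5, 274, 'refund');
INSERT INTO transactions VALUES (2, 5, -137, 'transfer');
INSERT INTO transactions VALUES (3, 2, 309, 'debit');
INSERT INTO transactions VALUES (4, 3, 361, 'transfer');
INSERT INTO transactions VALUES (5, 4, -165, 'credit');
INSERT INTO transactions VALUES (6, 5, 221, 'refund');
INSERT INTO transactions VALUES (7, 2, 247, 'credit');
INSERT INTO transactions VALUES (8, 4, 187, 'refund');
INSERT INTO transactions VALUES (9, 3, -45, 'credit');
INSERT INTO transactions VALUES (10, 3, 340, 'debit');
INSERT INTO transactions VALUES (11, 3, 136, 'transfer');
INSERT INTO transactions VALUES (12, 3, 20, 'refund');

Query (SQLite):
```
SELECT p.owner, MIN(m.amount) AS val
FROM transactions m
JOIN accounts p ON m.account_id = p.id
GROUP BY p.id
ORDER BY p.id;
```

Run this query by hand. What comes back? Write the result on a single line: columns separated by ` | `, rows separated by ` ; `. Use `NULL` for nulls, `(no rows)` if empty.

Mira | 247 ; Kira | -45 ; Vik | -165 ; Quinn | -137

Join each transactions row to its accounts via account_id.
Group joined rows by accounts.id; compute MIN(m.amount) per group.
  2: ids {3, 7} → MIN(m.amount)=247
  3: ids {4, 9, 10, 11, 12} → MIN(m.amount)=-45
  4: ids {5, 8} → MIN(m.amount)=-165
  5: ids {1, 2, 6} → MIN(m.amount)=-137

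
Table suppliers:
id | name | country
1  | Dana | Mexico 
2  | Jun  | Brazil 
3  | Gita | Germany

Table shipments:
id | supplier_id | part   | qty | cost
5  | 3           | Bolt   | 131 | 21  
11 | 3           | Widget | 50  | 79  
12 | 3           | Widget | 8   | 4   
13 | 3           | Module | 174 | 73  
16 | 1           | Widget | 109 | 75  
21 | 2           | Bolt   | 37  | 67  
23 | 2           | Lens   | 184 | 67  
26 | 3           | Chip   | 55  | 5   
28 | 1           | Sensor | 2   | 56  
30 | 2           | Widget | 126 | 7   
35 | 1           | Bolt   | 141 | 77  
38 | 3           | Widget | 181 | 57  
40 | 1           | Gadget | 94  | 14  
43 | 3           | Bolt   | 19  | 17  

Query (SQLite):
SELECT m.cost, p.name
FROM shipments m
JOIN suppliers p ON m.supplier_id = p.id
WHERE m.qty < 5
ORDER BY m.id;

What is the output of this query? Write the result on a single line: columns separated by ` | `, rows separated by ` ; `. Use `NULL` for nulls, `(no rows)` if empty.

Each shipments row matches the suppliers row where supplier_id = suppliers.id.
Then keep rows with m.qty < 5.

56 | Dana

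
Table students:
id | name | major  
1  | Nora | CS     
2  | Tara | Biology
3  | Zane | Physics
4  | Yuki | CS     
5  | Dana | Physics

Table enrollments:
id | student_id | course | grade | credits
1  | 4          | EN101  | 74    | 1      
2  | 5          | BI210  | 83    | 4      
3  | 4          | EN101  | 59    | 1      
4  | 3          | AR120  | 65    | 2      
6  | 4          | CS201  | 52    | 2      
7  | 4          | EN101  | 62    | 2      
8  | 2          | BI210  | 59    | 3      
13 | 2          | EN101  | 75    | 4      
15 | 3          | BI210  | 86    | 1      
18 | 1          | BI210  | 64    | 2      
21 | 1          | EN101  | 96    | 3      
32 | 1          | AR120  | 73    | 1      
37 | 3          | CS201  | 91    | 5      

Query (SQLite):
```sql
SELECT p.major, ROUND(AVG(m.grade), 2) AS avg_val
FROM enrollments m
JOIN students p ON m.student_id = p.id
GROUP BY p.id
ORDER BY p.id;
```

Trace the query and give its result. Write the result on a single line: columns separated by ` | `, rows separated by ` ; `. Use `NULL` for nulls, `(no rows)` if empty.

CS | 77.67 ; Biology | 67 ; Physics | 80.67 ; CS | 61.75 ; Physics | 83

Join each enrollments row to its students via student_id.
Group joined rows by students.id; compute ROUND(AVG(m.grade), 2) per group.
  1: ids {18, 21, 32} → ROUND(AVG(m.grade), 2)=77.67
  2: ids {8, 13} → ROUND(AVG(m.grade), 2)=67
  3: ids {4, 15, 37} → ROUND(AVG(m.grade), 2)=80.67
  4: ids {1, 3, 6, 7} → ROUND(AVG(m.grade), 2)=61.75
  5: ids {2} → ROUND(AVG(m.grade), 2)=83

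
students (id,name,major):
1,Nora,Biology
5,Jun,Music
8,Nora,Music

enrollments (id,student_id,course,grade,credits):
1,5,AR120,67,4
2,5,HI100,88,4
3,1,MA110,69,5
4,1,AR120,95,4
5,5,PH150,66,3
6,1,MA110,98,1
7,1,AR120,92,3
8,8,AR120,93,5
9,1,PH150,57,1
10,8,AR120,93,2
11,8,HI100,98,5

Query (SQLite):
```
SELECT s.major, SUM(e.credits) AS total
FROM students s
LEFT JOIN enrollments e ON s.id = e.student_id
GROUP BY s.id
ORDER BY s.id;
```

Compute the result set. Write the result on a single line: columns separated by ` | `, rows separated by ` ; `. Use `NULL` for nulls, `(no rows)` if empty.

LEFT JOIN keeps every students row; unmatched ones get NULL for enrollments columns.
Group by students.id and compute SUM(e.credits). SUM over an all-NULL group is NULL.
  1: ids {3, 4, 6, 7, 9} → SUM(e.credits)=14
  5: ids {1, 2, 5} → SUM(e.credits)=11
  8: ids {8, 10, 11} → SUM(e.credits)=12

Biology | 14 ; Music | 11 ; Music | 12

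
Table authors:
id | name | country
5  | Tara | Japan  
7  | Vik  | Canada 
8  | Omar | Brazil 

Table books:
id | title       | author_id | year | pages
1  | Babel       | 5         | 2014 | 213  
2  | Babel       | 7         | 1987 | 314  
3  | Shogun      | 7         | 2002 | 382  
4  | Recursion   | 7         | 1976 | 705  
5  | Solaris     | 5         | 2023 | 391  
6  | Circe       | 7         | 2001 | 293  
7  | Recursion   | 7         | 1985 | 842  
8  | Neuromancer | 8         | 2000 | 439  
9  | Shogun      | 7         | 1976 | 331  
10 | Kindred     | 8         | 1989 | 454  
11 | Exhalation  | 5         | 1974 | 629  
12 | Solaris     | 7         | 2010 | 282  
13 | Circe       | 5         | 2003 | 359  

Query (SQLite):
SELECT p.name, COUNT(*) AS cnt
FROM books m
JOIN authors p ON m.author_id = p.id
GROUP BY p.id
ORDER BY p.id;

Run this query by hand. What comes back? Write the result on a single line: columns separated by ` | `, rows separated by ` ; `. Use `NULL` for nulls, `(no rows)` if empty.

Tara | 4 ; Vik | 7 ; Omar | 2

Join each books row to its authors via author_id.
Group joined rows by authors.id; compute COUNT(*) per group.
  5: ids {1, 5, 11, 13} → COUNT(*)=4
  7: ids {2, 3, 4, 6, 7, 9, 12} → COUNT(*)=7
  8: ids {8, 10} → COUNT(*)=2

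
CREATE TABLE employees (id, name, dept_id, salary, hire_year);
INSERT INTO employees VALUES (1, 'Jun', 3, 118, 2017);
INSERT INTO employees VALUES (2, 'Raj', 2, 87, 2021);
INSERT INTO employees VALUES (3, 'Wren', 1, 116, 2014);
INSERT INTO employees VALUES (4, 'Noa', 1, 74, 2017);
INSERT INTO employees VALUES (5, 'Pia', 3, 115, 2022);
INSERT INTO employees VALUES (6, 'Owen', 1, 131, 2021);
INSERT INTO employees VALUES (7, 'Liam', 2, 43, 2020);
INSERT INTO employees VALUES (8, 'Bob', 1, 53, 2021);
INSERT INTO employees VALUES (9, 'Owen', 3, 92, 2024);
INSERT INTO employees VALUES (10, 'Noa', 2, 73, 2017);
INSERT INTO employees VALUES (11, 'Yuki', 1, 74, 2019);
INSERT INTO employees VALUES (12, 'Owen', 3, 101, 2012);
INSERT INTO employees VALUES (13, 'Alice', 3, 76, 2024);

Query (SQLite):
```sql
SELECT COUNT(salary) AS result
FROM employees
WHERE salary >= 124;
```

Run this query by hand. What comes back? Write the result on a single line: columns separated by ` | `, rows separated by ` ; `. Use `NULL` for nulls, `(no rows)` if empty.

Rows where salary >= 124 → salary values: [131].
COUNT(salary) counts non-NULL values → 1.

1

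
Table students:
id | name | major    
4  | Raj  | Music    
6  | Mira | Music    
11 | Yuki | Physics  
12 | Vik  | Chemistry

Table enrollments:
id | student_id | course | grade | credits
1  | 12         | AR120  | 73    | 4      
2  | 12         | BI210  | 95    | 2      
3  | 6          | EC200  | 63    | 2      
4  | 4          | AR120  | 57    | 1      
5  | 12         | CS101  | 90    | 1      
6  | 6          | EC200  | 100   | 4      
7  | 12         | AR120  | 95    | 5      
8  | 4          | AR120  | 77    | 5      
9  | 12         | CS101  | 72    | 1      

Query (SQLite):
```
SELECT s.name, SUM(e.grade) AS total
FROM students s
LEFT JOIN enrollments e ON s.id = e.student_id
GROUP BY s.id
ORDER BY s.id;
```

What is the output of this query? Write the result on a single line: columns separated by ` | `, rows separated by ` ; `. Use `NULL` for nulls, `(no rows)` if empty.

Raj | 134 ; Mira | 163 ; Yuki | NULL ; Vik | 425

LEFT JOIN keeps every students row; unmatched ones get NULL for enrollments columns.
Group by students.id and compute SUM(e.grade). SUM over an all-NULL group is NULL.
  4: ids {4, 8} → SUM(e.grade)=134
  6: ids {3, 6} → SUM(e.grade)=163
  11: ids {—} → SUM(e.grade)=NULL
  12: ids {1, 2, 5, 7, 9} → SUM(e.grade)=425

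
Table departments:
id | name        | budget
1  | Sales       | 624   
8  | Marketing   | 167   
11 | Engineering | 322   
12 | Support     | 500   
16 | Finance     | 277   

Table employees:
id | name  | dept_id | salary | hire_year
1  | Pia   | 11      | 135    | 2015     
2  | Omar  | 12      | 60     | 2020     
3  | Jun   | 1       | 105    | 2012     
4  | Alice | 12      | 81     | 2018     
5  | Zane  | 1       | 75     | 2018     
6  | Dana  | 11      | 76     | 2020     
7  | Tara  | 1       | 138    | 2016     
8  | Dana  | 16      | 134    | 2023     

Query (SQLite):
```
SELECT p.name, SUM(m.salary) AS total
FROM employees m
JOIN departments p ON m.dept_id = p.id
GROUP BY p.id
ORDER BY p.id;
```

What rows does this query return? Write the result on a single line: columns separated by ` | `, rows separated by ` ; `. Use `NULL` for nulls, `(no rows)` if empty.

Sales | 318 ; Engineering | 211 ; Support | 141 ; Finance | 134

Join each employees row to its departments via dept_id.
Group joined rows by departments.id; compute SUM(m.salary) per group.
  1: ids {3, 5, 7} → SUM(m.salary)=318
  11: ids {1, 6} → SUM(m.salary)=211
  12: ids {2, 4} → SUM(m.salary)=141
  16: ids {8} → SUM(m.salary)=134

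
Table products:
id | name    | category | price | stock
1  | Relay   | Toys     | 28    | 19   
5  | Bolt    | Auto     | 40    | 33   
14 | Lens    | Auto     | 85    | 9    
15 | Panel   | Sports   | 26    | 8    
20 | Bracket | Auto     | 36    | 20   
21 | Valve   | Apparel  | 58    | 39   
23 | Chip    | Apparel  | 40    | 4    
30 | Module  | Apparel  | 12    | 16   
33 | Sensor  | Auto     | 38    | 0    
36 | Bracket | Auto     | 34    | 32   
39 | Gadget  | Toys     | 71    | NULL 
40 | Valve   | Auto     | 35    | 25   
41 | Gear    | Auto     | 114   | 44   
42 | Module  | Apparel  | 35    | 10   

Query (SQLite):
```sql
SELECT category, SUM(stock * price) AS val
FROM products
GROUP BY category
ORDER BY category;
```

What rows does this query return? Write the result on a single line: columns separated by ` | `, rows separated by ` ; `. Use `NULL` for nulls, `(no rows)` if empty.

For each row compute stock * price.
Group by category; take SUM of the expression per group.
  Apparel: ids {21, 23, 30, 42} → SUM(stock * price)=2964
  Auto: ids {5, 14, 20, 33, 36, 40, 41} → SUM(stock * price)=9784
  Sports: ids {15} → SUM(stock * price)=208
  Toys: ids {1, 39} → SUM(stock * price)=532

Apparel | 2964 ; Auto | 9784 ; Sports | 208 ; Toys | 532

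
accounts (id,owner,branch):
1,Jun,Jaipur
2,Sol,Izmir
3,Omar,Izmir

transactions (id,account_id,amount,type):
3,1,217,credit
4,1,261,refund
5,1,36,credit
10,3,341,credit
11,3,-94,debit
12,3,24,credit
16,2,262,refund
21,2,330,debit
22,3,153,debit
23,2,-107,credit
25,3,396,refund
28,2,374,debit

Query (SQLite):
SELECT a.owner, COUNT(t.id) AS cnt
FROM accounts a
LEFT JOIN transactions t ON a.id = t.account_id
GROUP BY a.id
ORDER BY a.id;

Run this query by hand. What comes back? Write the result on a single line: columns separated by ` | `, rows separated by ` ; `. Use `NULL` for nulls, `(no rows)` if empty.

Jun | 3 ; Sol | 4 ; Omar | 5

LEFT JOIN keeps every accounts row; unmatched ones get NULL for transactions columns.
Group by accounts.id and compute COUNT(t.id). COUNT(col) of an all-NULL group is 0.
  1: ids {3, 4, 5} → COUNT(t.id)=3
  2: ids {16, 21, 23, 28} → COUNT(t.id)=4
  3: ids {10, 11, 12, 22, 25} → COUNT(t.id)=5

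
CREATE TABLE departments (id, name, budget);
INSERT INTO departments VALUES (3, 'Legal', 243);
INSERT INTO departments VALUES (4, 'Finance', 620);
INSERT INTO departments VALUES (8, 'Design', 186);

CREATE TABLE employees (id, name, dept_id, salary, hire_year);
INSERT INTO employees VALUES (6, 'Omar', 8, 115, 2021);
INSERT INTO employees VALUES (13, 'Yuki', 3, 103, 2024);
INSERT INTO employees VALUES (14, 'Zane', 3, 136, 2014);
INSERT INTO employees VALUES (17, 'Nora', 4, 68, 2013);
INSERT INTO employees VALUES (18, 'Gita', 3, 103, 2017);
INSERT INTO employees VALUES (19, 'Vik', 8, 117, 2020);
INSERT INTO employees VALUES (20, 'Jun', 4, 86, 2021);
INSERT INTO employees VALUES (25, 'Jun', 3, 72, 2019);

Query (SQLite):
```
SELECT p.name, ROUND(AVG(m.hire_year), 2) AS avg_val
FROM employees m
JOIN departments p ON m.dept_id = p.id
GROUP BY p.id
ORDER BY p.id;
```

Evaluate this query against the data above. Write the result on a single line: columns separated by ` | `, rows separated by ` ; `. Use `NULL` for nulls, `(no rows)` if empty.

Legal | 2018.5 ; Finance | 2017 ; Design | 2020.5

Join each employees row to its departments via dept_id.
Group joined rows by departments.id; compute ROUND(AVG(m.hire_year), 2) per group.
  3: ids {13, 14, 18, 25} → ROUND(AVG(m.hire_year), 2)=2018.5
  4: ids {17, 20} → ROUND(AVG(m.hire_year), 2)=2017
  8: ids {6, 19} → ROUND(AVG(m.hire_year), 2)=2020.5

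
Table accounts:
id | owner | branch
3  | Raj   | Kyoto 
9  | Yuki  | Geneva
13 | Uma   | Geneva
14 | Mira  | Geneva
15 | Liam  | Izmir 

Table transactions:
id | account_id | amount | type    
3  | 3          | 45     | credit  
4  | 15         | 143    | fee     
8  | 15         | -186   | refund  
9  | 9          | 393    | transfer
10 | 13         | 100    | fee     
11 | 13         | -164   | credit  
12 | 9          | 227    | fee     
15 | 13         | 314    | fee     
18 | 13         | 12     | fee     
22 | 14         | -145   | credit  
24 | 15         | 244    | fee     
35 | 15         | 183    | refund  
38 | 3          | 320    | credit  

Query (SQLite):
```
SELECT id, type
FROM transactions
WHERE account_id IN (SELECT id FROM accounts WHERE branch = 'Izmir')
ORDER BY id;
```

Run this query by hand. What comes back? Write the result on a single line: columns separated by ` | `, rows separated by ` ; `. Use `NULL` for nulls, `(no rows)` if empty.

Inner query: accounts.id where branch = 'Izmir'.
Outer: keep transactions rows whose account_id is in that set.
Inner query → {15}

4 | fee ; 8 | refund ; 24 | fee ; 35 | refund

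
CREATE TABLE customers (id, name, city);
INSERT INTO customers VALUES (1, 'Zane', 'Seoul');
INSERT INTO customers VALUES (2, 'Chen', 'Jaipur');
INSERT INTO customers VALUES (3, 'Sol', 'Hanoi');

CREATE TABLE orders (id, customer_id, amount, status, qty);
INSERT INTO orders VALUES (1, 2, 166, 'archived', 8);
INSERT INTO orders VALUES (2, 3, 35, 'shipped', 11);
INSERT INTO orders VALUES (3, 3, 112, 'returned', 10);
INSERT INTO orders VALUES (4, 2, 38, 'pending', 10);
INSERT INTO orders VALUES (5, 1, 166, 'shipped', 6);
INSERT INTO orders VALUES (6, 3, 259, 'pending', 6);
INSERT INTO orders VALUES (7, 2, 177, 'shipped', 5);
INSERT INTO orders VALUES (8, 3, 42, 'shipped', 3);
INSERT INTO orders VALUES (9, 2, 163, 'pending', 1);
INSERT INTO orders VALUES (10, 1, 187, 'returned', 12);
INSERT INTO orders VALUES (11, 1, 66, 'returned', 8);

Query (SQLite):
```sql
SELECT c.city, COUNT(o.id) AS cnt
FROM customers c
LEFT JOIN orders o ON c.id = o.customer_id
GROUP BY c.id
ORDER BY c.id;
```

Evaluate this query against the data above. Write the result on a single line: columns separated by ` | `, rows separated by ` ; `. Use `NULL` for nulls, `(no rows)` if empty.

LEFT JOIN keeps every customers row; unmatched ones get NULL for orders columns.
Group by customers.id and compute COUNT(o.id). COUNT(col) of an all-NULL group is 0.
  1: ids {5, 10, 11} → COUNT(o.id)=3
  2: ids {1, 4, 7, 9} → COUNT(o.id)=4
  3: ids {2, 3, 6, 8} → COUNT(o.id)=4

Seoul | 3 ; Jaipur | 4 ; Hanoi | 4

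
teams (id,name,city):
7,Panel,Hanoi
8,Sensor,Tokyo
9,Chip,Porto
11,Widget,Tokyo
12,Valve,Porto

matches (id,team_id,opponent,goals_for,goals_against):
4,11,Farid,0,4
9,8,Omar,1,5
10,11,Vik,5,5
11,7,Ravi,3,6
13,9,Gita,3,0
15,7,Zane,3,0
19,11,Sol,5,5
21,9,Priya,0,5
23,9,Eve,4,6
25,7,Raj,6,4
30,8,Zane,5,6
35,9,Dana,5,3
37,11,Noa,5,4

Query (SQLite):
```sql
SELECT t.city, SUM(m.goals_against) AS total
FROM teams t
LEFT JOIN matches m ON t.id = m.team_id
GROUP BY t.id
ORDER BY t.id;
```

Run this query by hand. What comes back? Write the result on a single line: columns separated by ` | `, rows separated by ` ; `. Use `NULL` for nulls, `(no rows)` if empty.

Hanoi | 10 ; Tokyo | 11 ; Porto | 14 ; Tokyo | 18 ; Porto | NULL

LEFT JOIN keeps every teams row; unmatched ones get NULL for matches columns.
Group by teams.id and compute SUM(m.goals_against). SUM over an all-NULL group is NULL.
  7: ids {11, 15, 25} → SUM(m.goals_against)=10
  8: ids {9, 30} → SUM(m.goals_against)=11
  9: ids {13, 21, 23, 35} → SUM(m.goals_against)=14
  11: ids {4, 10, 19, 37} → SUM(m.goals_against)=18
  12: ids {—} → SUM(m.goals_against)=NULL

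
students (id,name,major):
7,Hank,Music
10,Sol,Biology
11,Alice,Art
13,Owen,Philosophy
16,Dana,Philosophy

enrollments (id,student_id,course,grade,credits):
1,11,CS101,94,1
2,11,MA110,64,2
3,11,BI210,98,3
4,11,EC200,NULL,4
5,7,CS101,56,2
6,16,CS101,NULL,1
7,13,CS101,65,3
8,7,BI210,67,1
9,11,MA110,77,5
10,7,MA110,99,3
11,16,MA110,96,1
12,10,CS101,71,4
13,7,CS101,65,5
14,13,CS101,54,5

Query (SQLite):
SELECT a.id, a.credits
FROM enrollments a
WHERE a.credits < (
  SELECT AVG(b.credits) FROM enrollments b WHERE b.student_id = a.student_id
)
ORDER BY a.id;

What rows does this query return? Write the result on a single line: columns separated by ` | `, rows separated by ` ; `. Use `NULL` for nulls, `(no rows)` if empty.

1 | 1 ; 2 | 2 ; 5 | 2 ; 7 | 3 ; 8 | 1

For each enrollments row a, compute AVG(credits) over rows sharing a.student_id.
Keep row a if a.credits < that per-group AVG.
  student_id=7: AVG(credits) = 2.75
  student_id=10: AVG(credits) = 4.0
  student_id=11: AVG(credits) = 3.0
  student_id=13: AVG(credits) = 4.0
  student_id=16: AVG(credits) = 1.0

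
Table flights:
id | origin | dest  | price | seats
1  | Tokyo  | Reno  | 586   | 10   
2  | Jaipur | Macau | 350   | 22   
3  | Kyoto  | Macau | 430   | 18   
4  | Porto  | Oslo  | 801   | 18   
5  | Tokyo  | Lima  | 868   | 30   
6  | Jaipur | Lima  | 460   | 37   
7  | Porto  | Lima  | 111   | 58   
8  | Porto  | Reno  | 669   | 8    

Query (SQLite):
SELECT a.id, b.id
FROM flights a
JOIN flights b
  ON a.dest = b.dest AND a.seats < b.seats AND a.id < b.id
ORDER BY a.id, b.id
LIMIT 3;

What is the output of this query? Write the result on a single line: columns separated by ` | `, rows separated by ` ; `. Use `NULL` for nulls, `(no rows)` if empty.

5 | 6 ; 5 | 7 ; 6 | 7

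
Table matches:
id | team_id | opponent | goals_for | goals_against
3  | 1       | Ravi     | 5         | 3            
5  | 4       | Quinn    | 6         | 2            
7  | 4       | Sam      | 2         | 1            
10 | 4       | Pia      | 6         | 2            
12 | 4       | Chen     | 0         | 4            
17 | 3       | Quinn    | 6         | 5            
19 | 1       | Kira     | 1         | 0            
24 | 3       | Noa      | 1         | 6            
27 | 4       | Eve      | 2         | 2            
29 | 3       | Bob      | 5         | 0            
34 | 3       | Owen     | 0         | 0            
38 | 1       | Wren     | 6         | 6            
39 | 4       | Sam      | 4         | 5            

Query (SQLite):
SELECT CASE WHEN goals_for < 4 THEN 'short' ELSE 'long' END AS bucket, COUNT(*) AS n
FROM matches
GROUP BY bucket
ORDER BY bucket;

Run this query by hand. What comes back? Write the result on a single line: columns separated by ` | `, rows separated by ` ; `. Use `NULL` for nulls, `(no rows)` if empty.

long | 7 ; short | 6

Bucket rows by goals_for < 4 → 'short' else 'long'; count each bucket.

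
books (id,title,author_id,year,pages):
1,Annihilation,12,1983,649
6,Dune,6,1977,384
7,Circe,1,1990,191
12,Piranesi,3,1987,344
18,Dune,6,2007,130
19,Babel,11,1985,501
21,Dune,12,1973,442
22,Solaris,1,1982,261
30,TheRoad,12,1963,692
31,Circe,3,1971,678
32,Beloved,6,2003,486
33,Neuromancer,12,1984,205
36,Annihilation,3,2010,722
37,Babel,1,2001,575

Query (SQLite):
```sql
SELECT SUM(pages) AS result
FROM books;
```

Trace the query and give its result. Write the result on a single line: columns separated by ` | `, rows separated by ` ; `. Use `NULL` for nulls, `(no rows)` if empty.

All pages values: [649, 384, 191, 344, 130, 501, 442, 261, 692, 678, 486, 205, 722, 575].
SUM of non-NULL values = 6260.

6260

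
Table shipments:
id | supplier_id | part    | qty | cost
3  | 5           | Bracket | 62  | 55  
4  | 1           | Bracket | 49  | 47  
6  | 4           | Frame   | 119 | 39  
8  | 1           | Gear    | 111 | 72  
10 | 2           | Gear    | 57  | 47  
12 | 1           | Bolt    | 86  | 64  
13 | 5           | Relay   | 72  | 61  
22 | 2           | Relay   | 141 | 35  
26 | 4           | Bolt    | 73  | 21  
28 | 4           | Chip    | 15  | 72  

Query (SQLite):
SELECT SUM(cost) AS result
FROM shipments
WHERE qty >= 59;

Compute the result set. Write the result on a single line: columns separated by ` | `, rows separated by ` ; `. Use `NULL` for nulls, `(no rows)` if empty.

347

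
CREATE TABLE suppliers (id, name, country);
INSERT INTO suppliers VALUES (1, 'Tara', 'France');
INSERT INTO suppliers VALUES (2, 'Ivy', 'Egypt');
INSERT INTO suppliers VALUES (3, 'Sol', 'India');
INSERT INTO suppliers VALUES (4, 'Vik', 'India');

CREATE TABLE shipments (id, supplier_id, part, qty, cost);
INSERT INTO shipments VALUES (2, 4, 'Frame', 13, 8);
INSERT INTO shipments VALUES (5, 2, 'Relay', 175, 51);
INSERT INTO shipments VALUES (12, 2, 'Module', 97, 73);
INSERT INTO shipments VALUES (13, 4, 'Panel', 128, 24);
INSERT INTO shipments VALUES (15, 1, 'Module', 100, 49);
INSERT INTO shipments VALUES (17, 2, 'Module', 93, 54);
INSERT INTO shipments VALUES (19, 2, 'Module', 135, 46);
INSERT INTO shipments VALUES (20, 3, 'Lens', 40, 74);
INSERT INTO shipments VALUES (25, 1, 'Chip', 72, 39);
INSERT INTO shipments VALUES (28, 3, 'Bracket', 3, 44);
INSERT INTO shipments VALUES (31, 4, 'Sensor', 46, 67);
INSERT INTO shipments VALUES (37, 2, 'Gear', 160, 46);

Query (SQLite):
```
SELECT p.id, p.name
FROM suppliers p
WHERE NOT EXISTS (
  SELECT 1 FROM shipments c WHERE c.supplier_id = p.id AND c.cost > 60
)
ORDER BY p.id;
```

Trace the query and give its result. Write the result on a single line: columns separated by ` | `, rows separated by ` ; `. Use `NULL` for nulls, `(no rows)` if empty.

1 | Tara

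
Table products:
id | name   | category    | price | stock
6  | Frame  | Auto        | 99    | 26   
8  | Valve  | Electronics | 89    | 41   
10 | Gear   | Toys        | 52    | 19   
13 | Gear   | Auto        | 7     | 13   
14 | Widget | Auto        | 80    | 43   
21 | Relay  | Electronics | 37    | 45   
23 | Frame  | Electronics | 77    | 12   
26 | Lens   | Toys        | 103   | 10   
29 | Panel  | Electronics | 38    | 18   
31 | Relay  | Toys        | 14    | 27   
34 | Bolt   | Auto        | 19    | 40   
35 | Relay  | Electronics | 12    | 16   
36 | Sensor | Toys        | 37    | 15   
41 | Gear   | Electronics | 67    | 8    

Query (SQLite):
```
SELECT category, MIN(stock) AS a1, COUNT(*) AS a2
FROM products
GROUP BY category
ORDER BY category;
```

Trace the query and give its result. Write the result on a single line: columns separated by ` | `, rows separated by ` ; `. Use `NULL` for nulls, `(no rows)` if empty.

Group products by category.
Per group compute: MIN(stock), COUNT(*).
  Auto: ids {6, 13, 14, 34} → MIN(stock)=13, COUNT(*)=4
  Electronics: ids {8, 21, 23, 29, 35, 41} → MIN(stock)=8, COUNT(*)=6
  Toys: ids {10, 26, 31, 36} → MIN(stock)=10, COUNT(*)=4

Auto | 13 | 4 ; Electronics | 8 | 6 ; Toys | 10 | 4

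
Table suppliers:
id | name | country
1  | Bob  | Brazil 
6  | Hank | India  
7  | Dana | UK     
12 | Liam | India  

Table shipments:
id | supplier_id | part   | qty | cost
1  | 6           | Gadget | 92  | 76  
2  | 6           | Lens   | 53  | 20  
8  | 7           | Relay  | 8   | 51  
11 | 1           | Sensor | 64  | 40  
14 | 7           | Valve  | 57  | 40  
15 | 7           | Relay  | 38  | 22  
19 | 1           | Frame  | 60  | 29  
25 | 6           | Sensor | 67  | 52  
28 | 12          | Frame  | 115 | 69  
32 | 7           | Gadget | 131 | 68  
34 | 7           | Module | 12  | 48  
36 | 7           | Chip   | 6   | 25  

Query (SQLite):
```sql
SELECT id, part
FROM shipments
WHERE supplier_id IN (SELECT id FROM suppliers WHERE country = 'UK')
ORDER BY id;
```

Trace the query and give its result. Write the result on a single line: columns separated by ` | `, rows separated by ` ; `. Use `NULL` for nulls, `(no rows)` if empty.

Inner query: suppliers.id where country = 'UK'.
Outer: keep shipments rows whose supplier_id is in that set.
Inner query → {7}

8 | Relay ; 14 | Valve ; 15 | Relay ; 32 | Gadget ; 34 | Module ; 36 | Chip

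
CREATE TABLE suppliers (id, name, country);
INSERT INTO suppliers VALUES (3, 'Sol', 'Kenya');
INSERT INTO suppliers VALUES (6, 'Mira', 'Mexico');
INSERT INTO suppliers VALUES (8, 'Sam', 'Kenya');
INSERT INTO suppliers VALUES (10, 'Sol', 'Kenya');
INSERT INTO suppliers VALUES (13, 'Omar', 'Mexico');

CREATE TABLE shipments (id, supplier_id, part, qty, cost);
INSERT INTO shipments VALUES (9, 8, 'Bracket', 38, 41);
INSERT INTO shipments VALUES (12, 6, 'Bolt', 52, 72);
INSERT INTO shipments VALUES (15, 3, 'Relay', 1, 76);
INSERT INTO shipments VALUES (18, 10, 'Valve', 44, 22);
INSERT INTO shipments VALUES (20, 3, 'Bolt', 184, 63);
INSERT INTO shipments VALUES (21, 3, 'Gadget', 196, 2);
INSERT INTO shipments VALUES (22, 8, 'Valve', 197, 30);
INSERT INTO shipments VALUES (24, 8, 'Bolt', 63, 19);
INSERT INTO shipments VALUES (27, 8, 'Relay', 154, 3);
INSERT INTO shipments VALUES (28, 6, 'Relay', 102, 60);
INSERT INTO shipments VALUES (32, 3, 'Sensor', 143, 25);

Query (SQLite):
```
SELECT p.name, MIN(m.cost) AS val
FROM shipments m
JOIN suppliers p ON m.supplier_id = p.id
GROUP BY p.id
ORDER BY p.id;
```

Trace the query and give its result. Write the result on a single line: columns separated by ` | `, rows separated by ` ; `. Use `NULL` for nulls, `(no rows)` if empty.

Sol | 2 ; Mira | 60 ; Sam | 3 ; Sol | 22

Join each shipments row to its suppliers via supplier_id.
Group joined rows by suppliers.id; compute MIN(m.cost) per group.
  3: ids {15, 20, 21, 32} → MIN(m.cost)=2
  6: ids {12, 28} → MIN(m.cost)=60
  8: ids {9, 22, 24, 27} → MIN(m.cost)=3
  10: ids {18} → MIN(m.cost)=22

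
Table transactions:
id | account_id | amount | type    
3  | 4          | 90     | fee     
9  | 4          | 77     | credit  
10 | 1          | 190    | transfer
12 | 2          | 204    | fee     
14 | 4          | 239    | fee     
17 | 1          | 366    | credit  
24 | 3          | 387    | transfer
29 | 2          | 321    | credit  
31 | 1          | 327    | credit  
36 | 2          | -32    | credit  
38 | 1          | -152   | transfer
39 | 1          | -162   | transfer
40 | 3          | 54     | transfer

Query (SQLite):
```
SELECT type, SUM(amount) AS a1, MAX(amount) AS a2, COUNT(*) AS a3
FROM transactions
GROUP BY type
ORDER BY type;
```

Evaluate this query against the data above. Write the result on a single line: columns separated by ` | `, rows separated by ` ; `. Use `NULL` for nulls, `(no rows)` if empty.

Group transactions by type.
Per group compute: SUM(amount), MAX(amount), COUNT(*).
  credit: ids {9, 17, 29, 31, 36} → SUM(amount)=1059, MAX(amount)=366, COUNT(*)=5
  fee: ids {3, 12, 14} → SUM(amount)=533, MAX(amount)=239, COUNT(*)=3
  transfer: ids {10, 24, 38, 39, 40} → SUM(amount)=317, MAX(amount)=387, COUNT(*)=5

credit | 1059 | 366 | 5 ; fee | 533 | 239 | 3 ; transfer | 317 | 387 | 5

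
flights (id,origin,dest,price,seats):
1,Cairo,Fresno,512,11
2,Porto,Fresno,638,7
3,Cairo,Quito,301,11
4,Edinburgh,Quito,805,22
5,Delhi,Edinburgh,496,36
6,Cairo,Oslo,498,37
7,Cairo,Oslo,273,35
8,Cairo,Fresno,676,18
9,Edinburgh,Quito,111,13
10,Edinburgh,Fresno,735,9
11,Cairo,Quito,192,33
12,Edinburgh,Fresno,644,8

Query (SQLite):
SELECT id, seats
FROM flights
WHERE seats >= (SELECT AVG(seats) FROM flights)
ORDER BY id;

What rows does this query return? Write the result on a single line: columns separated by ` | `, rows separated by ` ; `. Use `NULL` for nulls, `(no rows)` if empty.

4 | 22 ; 5 | 36 ; 6 | 37 ; 7 | 35 ; 11 | 33

Scalar subquery: AVG(seats) over all flights rows = 20.0.
Keep rows where seats >= that value.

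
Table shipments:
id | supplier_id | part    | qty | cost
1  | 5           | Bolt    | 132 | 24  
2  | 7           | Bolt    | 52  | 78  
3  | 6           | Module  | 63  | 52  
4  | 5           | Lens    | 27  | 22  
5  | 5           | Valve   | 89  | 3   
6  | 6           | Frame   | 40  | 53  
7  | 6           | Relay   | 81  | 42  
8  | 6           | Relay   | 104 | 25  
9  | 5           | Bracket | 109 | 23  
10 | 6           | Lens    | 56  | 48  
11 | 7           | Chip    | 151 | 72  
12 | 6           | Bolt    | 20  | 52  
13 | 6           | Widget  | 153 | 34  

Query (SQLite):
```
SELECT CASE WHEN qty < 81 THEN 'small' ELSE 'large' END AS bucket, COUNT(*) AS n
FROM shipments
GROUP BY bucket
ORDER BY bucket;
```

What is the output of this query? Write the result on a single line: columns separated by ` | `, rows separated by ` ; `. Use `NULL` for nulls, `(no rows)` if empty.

large | 7 ; small | 6

Bucket rows by qty < 81 → 'small' else 'large'; count each bucket.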